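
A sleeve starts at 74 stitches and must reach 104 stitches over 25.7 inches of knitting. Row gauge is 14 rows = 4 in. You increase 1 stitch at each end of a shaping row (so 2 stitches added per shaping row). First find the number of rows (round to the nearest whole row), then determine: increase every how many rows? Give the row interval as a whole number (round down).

Rows = 25.7 × 3.5 = 90.0 → 90 rows.
Stitches to add: 30 → 15 shaping rows (at 2 st each).
90 / 15 = 6.00 → every 6 rows.

Increase every 6th row.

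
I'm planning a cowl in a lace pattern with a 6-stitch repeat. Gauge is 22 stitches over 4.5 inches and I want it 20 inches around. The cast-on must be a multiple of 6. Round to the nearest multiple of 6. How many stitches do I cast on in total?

96 stitches.

22 / 4.5 = 4.889 sts per inch.
20 × 4.889 = 97.78 sts.
Nearest multiple of 6: 96.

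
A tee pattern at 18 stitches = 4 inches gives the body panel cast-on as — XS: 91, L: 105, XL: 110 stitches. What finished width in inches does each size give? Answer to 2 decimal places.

18/4 = 4.5 sts per in.
XS: 91 / 4.5 = 20.222 → 20.22 in.
L: 105 / 4.5 = 23.333 → 23.33 in.
XL: 110 / 4.5 = 24.444 → 24.44 in.

XS 20.22 inches; L 23.33 inches; XL 24.44 inches.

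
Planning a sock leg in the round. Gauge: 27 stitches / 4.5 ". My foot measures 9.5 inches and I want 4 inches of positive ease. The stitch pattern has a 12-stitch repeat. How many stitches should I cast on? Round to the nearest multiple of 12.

CO 84 sts.

Finished = 9.5 + 4 = 13.5 inches.
27 / 4.5 = 6 sts/in.
13.5 × 6 = 81.00 sts.
Nearest multiple of 12: 84.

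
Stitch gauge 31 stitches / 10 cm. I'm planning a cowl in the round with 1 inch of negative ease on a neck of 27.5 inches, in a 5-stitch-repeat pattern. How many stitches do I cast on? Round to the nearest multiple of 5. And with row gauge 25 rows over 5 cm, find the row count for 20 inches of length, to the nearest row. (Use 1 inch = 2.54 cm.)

Cast on 210 stitches; work 254 rows.

Finished = 27.5 − 1 = 26.5 inches.
26.5 inches × 2.54 = 67.31 cm.
31/10 = 3.1 sts per cm; 67.31 × 3.1 = 208.66 sts.
Nearest multiple of 5 → 210.
20 inches = 50.80 cm; × 5 = 254.00 → 254 rows.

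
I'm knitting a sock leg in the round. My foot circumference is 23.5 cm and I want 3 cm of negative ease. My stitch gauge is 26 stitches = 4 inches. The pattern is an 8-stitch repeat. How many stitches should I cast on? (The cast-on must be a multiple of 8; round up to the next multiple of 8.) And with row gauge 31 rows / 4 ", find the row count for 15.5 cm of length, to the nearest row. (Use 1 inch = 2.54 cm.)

Finished = 23.5 − 3 = 20.5 cm.
20.5 cm × 1/2.54 = 8.07 inches.
26/4 = 6.5 sts per in; 8.07 × 6.5 = 52.46 sts.
Next multiple of 8 → 56.
15.5 cm = 6.10 inches; × 7.75 = 47.29 → 47 rows.

Cast on 56 stitches; work 47 rows.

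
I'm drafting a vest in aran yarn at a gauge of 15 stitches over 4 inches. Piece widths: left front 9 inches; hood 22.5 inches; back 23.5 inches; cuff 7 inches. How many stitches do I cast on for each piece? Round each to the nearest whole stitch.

left front 34; hood 84; back 88; cuff 26.

Rate = 15/4 = 3.75 sts per in.
left front: 9 × 3.75 = 33.75 → 34.
hood: 22.5 × 3.75 = 84.38 → 84.
back: 23.5 × 3.75 = 88.12 → 88.
cuff: 7 × 3.75 = 26.25 → 26.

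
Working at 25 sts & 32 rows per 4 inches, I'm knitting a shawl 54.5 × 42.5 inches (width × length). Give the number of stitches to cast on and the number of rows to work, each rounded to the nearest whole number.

Stitch gauge = 25/4 = 6.25 sts/in; 54.5 × 6.25 = 340.62 → 341 sts.
Row gauge = 32/4 = 8 rows/in; 42.5 × 8 = 340.00 → 340 rows.

Cast on 341 stitches and work 340 rows.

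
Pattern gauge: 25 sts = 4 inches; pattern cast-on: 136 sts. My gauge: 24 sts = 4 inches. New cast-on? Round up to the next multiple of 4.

Scale factor = 24 / 25 = 0.960.
136 × 24 / 25 = 130.56 sts.
→ 132 sts.

Cast on 132 stitches.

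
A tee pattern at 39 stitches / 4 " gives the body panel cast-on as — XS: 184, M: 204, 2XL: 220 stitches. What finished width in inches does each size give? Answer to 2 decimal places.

XS 18.87 inches; M 20.92 inches; 2XL 22.56 inches.

39/4 = 9.75 sts per in.
XS: 184 / 9.75 = 18.872 → 18.87 in.
M: 204 / 9.75 = 20.923 → 20.92 in.
2XL: 220 / 9.75 = 22.564 → 22.56 in.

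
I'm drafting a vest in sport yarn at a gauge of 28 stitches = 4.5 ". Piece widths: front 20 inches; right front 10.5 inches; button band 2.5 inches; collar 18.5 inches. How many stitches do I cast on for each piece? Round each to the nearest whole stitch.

front 124; right front 65; button band 16; collar 115.

Rate = 28/4.5 = 6.222 sts per in.
front: 20 × 6.222 = 124.44 → 124.
right front: 10.5 × 6.222 = 65.33 → 65.
button band: 2.5 × 6.222 = 15.56 → 16.
collar: 18.5 × 6.222 = 115.11 → 115.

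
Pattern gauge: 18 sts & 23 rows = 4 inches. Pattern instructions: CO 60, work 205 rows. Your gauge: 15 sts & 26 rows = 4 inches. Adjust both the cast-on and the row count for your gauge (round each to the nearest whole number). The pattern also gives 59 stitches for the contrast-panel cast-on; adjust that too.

Cast on 50 stitches; work 232 rows; contrast-panel cast-on 49 stitches.

Stitches: 60 × 15/18 = 50.00 → 50.
Rows: 205 × 26/23 = 231.74 → 232.
contrast-panel cast-on: 59 × 15/18 = 49.17 → 49.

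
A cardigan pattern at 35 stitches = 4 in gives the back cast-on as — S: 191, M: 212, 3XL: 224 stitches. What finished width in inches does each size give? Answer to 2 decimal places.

35/4 = 8.75 sts per in.
S: 191 / 8.75 = 21.829 → 21.83 in.
M: 212 / 8.75 = 24.229 → 24.23 in.
3XL: 224 / 8.75 = 25.600 → 25.60 in.

S 21.83 inches; M 24.23 inches; 3XL 25.60 inches.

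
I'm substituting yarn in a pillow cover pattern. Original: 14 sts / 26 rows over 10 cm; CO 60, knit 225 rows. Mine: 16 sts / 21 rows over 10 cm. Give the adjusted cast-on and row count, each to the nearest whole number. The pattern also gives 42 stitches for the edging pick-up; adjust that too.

Cast on 69 stitches; work 182 rows; edging pick-up 48 stitches.

Stitches: 60 × 16/14 = 68.57 → 69.
Rows: 225 × 21/26 = 181.73 → 182.
edging pick-up: 42 × 16/14 = 48.00 → 48.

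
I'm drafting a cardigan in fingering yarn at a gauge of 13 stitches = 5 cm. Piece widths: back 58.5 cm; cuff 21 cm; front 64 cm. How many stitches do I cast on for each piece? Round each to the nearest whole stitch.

Rate = 13/5 = 2.6 sts per cm.
back: 58.5 × 2.6 = 152.10 → 152.
cuff: 21 × 2.6 = 54.60 → 55.
front: 64 × 2.6 = 166.40 → 166.

back 152; cuff 55; front 166.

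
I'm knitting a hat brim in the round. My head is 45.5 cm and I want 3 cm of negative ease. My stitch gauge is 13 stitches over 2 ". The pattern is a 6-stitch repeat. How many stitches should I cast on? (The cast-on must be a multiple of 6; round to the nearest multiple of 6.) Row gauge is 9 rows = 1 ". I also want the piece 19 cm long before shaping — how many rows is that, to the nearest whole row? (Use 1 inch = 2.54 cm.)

Cast on 108 stitches; work 67 rows.

Finished = 45.5 − 3 = 42.5 cm.
42.5 cm × 1/2.54 = 16.73 inches.
13/2 = 6.5 sts per in; 16.73 × 6.5 = 108.76 sts.
Nearest multiple of 6 → 108.
19 cm = 7.48 inches; × 9 = 67.32 → 67 rows.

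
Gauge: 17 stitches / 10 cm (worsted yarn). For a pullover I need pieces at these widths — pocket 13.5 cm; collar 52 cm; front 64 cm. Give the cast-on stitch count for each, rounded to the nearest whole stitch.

pocket 23; collar 88; front 109.

Rate = 17/10 = 1.7 sts per cm.
pocket: 13.5 × 1.7 = 22.95 → 23.
collar: 52 × 1.7 = 88.40 → 88.
front: 64 × 1.7 = 108.80 → 109.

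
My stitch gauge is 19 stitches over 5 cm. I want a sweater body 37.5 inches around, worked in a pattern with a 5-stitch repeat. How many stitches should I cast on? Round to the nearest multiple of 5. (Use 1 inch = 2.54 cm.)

37.5 in = 37.5 × 2.54 = 95.25 cm.
19 / 5 = 3.8 sts/cm.
95.25 × 3.8 = 361.95 sts.
→ 360.

Cast on 360 stitches.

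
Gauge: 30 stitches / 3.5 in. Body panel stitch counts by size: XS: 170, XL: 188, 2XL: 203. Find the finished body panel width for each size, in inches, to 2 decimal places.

XS 19.83 inches; XL 21.93 inches; 2XL 23.68 inches.

30/3.5 = 8.571 sts per in.
XS: 170 / 8.571 = 19.833 → 19.83 in.
XL: 188 / 8.571 = 21.933 → 21.93 in.
2XL: 203 / 8.571 = 23.683 → 23.68 in.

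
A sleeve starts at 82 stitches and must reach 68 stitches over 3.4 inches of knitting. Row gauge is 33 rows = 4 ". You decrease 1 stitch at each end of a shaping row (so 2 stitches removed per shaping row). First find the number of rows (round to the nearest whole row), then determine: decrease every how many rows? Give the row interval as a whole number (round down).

Rows = 3.4 × 8.25 = 28.1 → 28 rows.
Stitches to remove: 14 → 7 shaping rows (at 2 st each).
28 / 7 = 4.00 → every 4 rows.

Decrease every 4th row.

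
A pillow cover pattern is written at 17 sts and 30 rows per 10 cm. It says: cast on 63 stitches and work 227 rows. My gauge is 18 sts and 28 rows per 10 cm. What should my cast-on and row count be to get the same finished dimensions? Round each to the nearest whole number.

Cast on 67 stitches; work 212 rows.

Stitches: 63 × 18/17 = 66.71 → 67.
Rows: 227 × 28/30 = 211.87 → 212.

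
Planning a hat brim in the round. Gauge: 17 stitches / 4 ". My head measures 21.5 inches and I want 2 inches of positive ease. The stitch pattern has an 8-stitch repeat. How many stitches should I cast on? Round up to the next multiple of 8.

Finished = 21.5 + 2 = 23.5 inches.
17 / 4 = 4.25 sts/in.
23.5 × 4.25 = 99.88 sts.
Next multiple of 8: 104.

Cast on 104 stitches.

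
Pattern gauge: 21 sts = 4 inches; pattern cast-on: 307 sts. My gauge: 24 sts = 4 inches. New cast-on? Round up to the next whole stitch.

CO 351 sts.

Scale factor = 24 / 21 = 1.143.
307 × 24 / 21 = 350.86 sts.
→ 351 sts.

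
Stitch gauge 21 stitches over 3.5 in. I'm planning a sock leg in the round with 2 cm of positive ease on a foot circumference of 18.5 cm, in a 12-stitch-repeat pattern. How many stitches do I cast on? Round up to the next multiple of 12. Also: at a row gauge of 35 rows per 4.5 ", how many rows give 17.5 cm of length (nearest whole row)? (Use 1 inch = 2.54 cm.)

Cast on 60 stitches; work 54 rows.

Finished = 18.5 + 2 = 20.5 cm.
20.5 cm × 1/2.54 = 8.07 inches.
21/3.5 = 6 sts per in; 8.07 × 6 = 48.43 sts.
Next multiple of 12 → 60.
17.5 cm = 6.89 inches; × 7.778 = 53.59 → 54 rows.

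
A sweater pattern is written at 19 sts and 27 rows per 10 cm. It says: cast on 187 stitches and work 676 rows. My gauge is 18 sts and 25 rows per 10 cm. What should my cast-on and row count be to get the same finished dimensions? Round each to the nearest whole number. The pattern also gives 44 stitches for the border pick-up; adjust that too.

Cast on 177 stitches; work 626 rows; border pick-up 42 stitches.

Stitches: 187 × 18/19 = 177.16 → 177.
Rows: 676 × 25/27 = 625.93 → 626.
border pick-up: 44 × 18/19 = 41.68 → 42.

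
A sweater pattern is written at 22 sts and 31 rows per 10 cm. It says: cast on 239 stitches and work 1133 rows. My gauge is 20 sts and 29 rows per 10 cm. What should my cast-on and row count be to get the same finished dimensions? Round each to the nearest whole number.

Cast on 217 stitches; work 1060 rows.

Stitches: 239 × 20/22 = 217.27 → 217.
Rows: 1133 × 29/31 = 1059.90 → 1060.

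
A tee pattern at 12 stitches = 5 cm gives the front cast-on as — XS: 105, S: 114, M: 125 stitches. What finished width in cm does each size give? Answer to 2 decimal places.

XS 43.75 cm; S 47.50 cm; M 52.08 cm.

12/5 = 2.4 sts per cm.
XS: 105 / 2.4 = 43.750 → 43.75 cm.
S: 114 / 2.4 = 47.500 → 47.50 cm.
M: 125 / 2.4 = 52.083 → 52.08 cm.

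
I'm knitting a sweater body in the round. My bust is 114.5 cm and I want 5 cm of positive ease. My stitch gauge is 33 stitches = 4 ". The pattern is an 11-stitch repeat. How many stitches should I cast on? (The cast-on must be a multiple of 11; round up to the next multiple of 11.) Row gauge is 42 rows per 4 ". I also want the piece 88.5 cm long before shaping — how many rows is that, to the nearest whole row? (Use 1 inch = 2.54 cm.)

Finished = 114.5 + 5 = 119.5 cm.
119.5 cm × 1/2.54 = 47.05 inches.
33/4 = 8.25 sts per in; 47.05 × 8.25 = 388.14 sts.
Next multiple of 11 → 396.
88.5 cm = 34.84 inches; × 10.5 = 365.85 → 366 rows.

Cast on 396 stitches; work 366 rows.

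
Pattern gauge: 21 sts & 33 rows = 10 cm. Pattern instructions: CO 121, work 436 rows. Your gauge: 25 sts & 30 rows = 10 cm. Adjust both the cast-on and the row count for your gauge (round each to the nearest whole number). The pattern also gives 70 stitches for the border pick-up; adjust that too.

Cast on 144 stitches; work 396 rows; border pick-up 83 stitches.

Stitches: 121 × 25/21 = 144.05 → 144.
Rows: 436 × 30/33 = 396.36 → 396.
border pick-up: 70 × 25/21 = 83.33 → 83.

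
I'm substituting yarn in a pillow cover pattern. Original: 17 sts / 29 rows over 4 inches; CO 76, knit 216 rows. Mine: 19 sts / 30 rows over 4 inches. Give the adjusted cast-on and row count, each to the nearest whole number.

Stitches: 76 × 19/17 = 84.94 → 85.
Rows: 216 × 30/29 = 223.45 → 223.

Cast on 85 stitches; work 223 rows.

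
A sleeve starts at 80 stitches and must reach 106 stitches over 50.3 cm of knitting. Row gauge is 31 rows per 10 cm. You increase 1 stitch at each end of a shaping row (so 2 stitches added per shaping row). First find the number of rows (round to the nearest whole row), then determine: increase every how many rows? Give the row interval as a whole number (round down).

Increase every 12th row.

Rows = 50.3 × 3.1 = 155.9 → 156 rows.
Stitches to add: 26 → 13 shaping rows (at 2 st each).
156 / 13 = 12.00 → every 12 rows.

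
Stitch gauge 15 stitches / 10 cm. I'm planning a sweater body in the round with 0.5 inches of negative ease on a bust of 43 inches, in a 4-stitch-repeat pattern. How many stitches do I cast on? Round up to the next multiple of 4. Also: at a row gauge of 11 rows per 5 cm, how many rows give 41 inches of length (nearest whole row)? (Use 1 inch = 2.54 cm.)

Finished = 43 − 0.5 = 42.5 inches.
42.5 inches × 2.54 = 107.95 cm.
15/10 = 1.5 sts per cm; 107.95 × 1.5 = 161.93 sts.
Next multiple of 4 → 164.
41 inches = 104.14 cm; × 2.2 = 229.11 → 229 rows.

Cast on 164 stitches; work 229 rows.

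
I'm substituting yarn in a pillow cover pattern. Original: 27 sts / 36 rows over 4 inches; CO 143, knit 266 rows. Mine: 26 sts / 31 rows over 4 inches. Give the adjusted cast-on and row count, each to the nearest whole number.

Cast on 138 stitches; work 229 rows.

Stitches: 143 × 26/27 = 137.70 → 138.
Rows: 266 × 31/36 = 229.06 → 229.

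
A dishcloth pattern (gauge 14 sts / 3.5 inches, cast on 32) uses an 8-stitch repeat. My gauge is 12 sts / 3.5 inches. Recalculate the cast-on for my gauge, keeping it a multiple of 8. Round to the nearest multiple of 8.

32 × 12 / 14 = 27.43.
Nearest multiple of 8: 24.

CO 24 sts.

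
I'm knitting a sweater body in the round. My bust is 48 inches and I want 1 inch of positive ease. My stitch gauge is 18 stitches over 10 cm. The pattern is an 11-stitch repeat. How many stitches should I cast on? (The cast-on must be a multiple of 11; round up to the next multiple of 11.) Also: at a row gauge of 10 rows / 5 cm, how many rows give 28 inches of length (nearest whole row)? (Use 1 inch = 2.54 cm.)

Cast on 231 stitches; work 142 rows.

Finished = 48 + 1 = 49 inches.
49 inches × 2.54 = 124.46 cm.
18/10 = 1.8 sts per cm; 124.46 × 1.8 = 224.03 sts.
Next multiple of 11 → 231.
28 inches = 71.12 cm; × 2 = 142.24 → 142 rows.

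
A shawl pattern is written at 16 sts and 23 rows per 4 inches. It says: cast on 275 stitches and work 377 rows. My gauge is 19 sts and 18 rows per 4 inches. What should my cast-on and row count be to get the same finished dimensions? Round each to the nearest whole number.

Stitches: 275 × 19/16 = 326.56 → 327.
Rows: 377 × 18/23 = 295.04 → 295.

Cast on 327 stitches; work 295 rows.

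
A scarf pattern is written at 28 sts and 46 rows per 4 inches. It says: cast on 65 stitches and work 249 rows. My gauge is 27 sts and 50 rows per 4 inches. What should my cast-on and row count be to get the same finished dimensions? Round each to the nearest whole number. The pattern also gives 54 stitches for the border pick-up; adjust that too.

Cast on 63 stitches; work 271 rows; border pick-up 52 stitches.

Stitches: 65 × 27/28 = 62.68 → 63.
Rows: 249 × 50/46 = 270.65 → 271.
border pick-up: 54 × 27/28 = 52.07 → 52.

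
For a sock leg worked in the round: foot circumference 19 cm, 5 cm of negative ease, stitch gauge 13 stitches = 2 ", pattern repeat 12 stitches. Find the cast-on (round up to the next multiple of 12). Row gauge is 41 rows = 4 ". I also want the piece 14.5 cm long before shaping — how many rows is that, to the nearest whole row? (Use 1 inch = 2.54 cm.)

Finished = 19 − 5 = 14 cm.
14 cm × 1/2.54 = 5.51 inches.
13/2 = 6.5 sts per in; 5.51 × 6.5 = 35.83 sts.
Next multiple of 12 → 36.
14.5 cm = 5.71 inches; × 10.25 = 58.51 → 59 rows.

Cast on 36 stitches; work 59 rows.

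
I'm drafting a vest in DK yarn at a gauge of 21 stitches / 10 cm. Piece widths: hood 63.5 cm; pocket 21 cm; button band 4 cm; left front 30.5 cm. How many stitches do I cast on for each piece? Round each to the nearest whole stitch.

Rate = 21/10 = 2.1 sts per cm.
hood: 63.5 × 2.1 = 133.35 → 133.
pocket: 21 × 2.1 = 44.10 → 44.
button band: 4 × 2.1 = 8.40 → 8.
left front: 30.5 × 2.1 = 64.05 → 64.

hood 133; pocket 44; button band 8; left front 64.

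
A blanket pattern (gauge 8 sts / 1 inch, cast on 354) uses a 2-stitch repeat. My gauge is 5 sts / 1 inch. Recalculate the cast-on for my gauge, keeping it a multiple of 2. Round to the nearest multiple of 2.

222 stitches.

354 × 5 / 8 = 221.25.
Nearest multiple of 2: 222.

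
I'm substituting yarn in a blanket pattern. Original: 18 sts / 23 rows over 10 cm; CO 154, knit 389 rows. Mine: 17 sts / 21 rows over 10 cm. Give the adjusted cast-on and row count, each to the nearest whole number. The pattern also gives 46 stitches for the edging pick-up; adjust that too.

Stitches: 154 × 17/18 = 145.44 → 145.
Rows: 389 × 21/23 = 355.17 → 355.
edging pick-up: 46 × 17/18 = 43.44 → 43.

Cast on 145 stitches; work 355 rows; edging pick-up 43 stitches.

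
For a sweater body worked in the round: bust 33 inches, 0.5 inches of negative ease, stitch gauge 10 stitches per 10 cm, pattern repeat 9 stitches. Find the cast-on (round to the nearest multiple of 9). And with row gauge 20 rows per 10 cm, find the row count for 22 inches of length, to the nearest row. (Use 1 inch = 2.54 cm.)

Cast on 81 stitches; work 112 rows.

Finished = 33 − 0.5 = 32.5 inches.
32.5 inches × 2.54 = 82.55 cm.
10/10 = 1 sts per cm; 82.55 × 1 = 82.55 sts.
Nearest multiple of 9 → 81.
22 inches = 55.88 cm; × 2 = 111.76 → 112 rows.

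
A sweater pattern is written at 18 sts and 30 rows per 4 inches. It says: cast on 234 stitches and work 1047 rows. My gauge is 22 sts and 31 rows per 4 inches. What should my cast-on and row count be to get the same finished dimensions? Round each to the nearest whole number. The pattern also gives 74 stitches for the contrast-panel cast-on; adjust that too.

Cast on 286 stitches; work 1082 rows; contrast-panel cast-on 90 stitches.

Stitches: 234 × 22/18 = 286.00 → 286.
Rows: 1047 × 31/30 = 1081.90 → 1082.
contrast-panel cast-on: 74 × 22/18 = 90.44 → 90.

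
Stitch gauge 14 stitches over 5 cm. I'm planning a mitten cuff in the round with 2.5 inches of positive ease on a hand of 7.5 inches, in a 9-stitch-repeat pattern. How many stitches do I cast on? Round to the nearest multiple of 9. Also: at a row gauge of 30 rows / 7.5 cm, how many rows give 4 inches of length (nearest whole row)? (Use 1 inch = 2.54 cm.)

Cast on 72 stitches; work 41 rows.

Finished = 7.5 + 2.5 = 10 inches.
10 inches × 2.54 = 25.40 cm.
14/5 = 2.8 sts per cm; 25.40 × 2.8 = 71.12 sts.
Nearest multiple of 9 → 72.
4 inches = 10.16 cm; × 4 = 40.64 → 41 rows.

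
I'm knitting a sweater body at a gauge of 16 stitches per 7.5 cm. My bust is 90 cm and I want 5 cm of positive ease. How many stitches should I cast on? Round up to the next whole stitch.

203 stitches.

Finished = 90 + 5 = 95 cm.
16 / 7.5 = 2.133 sts per cm.
95.00 × 2.133 = 202.67 sts.
→ 203 sts.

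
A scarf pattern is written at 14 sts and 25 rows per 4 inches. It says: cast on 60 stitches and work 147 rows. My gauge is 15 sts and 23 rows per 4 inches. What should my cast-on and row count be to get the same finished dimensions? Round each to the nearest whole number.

Cast on 64 stitches; work 135 rows.

Stitches: 60 × 15/14 = 64.29 → 64.
Rows: 147 × 23/25 = 135.24 → 135.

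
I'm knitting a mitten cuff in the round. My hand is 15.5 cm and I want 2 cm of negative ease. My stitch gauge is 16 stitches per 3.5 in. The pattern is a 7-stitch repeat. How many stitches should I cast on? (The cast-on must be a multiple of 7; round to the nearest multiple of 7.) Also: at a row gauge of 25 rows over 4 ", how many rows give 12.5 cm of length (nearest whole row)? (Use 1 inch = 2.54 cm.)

Cast on 21 stitches; work 31 rows.

Finished = 15.5 − 2 = 13.5 cm.
13.5 cm × 1/2.54 = 5.31 inches.
16/3.5 = 4.571 sts per in; 5.31 × 4.571 = 24.30 sts.
Nearest multiple of 7 → 21.
12.5 cm = 4.92 inches; × 6.25 = 30.76 → 31 rows.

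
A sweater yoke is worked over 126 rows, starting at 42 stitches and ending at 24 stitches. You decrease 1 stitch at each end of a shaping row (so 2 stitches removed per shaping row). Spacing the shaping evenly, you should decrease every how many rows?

Stitches to remove: |24 − 42| = 18.
Shaping rows needed: 18 / 2 = 9.
126 rows / 9 = every 14 rows.

Decrease every 14th row.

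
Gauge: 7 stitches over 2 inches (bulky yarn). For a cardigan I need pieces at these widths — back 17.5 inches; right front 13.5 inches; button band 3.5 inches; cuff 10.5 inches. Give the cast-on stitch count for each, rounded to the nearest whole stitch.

Rate = 7/2 = 3.5 sts per in.
back: 17.5 × 3.5 = 61.25 → 61.
right front: 13.5 × 3.5 = 47.25 → 47.
button band: 3.5 × 3.5 = 12.25 → 12.
cuff: 10.5 × 3.5 = 36.75 → 37.

back 61; right front 47; button band 12; cuff 37.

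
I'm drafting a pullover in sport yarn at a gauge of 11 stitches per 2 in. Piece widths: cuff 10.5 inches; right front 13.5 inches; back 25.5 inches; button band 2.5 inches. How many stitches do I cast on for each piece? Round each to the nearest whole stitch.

Rate = 11/2 = 5.5 sts per in.
cuff: 10.5 × 5.5 = 57.75 → 58.
right front: 13.5 × 5.5 = 74.25 → 74.
back: 25.5 × 5.5 = 140.25 → 140.
button band: 2.5 × 5.5 = 13.75 → 14.

cuff 58; right front 74; back 140; button band 14.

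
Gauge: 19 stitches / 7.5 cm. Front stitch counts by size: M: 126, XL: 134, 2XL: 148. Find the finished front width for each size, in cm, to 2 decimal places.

M 49.74 cm; XL 52.89 cm; 2XL 58.42 cm.

19/7.5 = 2.533 sts per cm.
M: 126 / 2.533 = 49.737 → 49.74 cm.
XL: 134 / 2.533 = 52.895 → 52.89 cm.
2XL: 148 / 2.533 = 58.421 → 58.42 cm.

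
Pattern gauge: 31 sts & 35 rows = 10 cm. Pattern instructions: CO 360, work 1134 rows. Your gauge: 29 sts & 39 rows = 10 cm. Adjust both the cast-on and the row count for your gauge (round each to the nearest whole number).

Cast on 337 stitches; work 1264 rows.

Stitches: 360 × 29/31 = 336.77 → 337.
Rows: 1134 × 39/35 = 1263.60 → 1264.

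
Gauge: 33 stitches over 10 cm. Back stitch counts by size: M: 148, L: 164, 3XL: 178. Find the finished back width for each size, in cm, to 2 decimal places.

M 44.85 cm; L 49.70 cm; 3XL 53.94 cm.

33/10 = 3.3 sts per cm.
M: 148 / 3.3 = 44.848 → 44.85 cm.
L: 164 / 3.3 = 49.697 → 49.70 cm.
3XL: 178 / 3.3 = 53.939 → 53.94 cm.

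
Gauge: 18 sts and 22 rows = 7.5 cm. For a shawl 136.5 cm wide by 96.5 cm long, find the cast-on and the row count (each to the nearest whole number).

Stitch gauge = 18/7.5 = 2.4 sts/cm; 136.5 × 2.4 = 327.60 → 328 sts.
Row gauge = 22/7.5 = 2.933 rows/cm; 96.5 × 2.933 = 283.07 → 283 rows.

Cast on 328 stitches and work 283 rows.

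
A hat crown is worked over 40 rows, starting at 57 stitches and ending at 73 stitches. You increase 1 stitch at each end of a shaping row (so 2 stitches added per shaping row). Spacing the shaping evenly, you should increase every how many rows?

Increase every 5th row.

Stitches to add: |73 − 57| = 16.
Shaping rows needed: 16 / 2 = 8.
40 rows / 8 = every 5 rows.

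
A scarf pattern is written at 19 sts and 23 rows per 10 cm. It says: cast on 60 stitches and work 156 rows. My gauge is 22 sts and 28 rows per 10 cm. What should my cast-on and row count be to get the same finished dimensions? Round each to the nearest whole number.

Cast on 69 stitches; work 190 rows.

Stitches: 60 × 22/19 = 69.47 → 69.
Rows: 156 × 28/23 = 189.91 → 190.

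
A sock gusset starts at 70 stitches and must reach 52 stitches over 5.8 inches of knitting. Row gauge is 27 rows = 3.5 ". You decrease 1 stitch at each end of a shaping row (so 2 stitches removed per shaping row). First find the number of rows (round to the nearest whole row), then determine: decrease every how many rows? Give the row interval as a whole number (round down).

Decrease every 5th row.

Rows = 5.8 × 7.714 = 44.7 → 45 rows.
Stitches to remove: 18 → 9 shaping rows (at 2 st each).
45 / 9 = 5.00 → every 5 rows.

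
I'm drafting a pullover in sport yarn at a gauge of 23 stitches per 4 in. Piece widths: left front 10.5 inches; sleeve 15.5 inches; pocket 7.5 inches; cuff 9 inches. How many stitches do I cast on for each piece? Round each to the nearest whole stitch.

left front 60; sleeve 89; pocket 43; cuff 52.

Rate = 23/4 = 5.75 sts per in.
left front: 10.5 × 5.75 = 60.38 → 60.
sleeve: 15.5 × 5.75 = 89.12 → 89.
pocket: 7.5 × 5.75 = 43.12 → 43.
cuff: 9 × 5.75 = 51.75 → 52.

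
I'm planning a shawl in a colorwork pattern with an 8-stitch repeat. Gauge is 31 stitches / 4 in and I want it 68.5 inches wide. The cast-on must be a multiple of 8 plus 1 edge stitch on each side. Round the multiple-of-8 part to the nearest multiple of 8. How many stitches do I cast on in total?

31 / 4 = 7.75 sts per inch.
68.5 × 7.75 = 530.88 sts.
Less 2 edge sts → 528.88 for the repeat.
Nearest multiple of 8: 528.
Add back 2 edge sts → 530.

530 stitches.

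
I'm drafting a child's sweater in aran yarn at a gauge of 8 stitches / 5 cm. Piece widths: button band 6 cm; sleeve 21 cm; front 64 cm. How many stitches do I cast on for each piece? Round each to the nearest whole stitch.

Rate = 8/5 = 1.6 sts per cm.
button band: 6 × 1.6 = 9.60 → 10.
sleeve: 21 × 1.6 = 33.60 → 34.
front: 64 × 1.6 = 102.40 → 102.

button band 10; sleeve 34; front 102.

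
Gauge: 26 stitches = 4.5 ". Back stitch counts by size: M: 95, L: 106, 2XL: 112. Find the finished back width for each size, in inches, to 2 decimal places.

26/4.5 = 5.778 sts per in.
M: 95 / 5.778 = 16.442 → 16.44 in.
L: 106 / 5.778 = 18.346 → 18.35 in.
2XL: 112 / 5.778 = 19.385 → 19.38 in.

M 16.44 inches; L 18.35 inches; 2XL 19.38 inches.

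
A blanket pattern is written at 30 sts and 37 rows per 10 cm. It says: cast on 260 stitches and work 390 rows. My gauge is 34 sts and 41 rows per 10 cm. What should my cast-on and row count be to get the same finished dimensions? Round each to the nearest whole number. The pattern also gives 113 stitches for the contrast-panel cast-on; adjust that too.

Stitches: 260 × 34/30 = 294.67 → 295.
Rows: 390 × 41/37 = 432.16 → 432.
contrast-panel cast-on: 113 × 34/30 = 128.07 → 128.

Cast on 295 stitches; work 432 rows; contrast-panel cast-on 128 stitches.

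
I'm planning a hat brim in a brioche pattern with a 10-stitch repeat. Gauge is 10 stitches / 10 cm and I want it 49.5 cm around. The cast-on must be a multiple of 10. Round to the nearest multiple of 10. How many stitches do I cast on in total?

Cast on 50 stitches.

10 / 10 = 1 sts per cm.
49.5 × 1 = 49.50 sts.
Nearest multiple of 10: 50.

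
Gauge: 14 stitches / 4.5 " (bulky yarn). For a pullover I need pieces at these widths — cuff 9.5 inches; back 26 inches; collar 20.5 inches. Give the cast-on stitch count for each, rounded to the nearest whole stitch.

Rate = 14/4.5 = 3.111 sts per in.
cuff: 9.5 × 3.111 = 29.56 → 30.
back: 26 × 3.111 = 80.89 → 81.
collar: 20.5 × 3.111 = 63.78 → 64.

cuff 30; back 81; collar 64.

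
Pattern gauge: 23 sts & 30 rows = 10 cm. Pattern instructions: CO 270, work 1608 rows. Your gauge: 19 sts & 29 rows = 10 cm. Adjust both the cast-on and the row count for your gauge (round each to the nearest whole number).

Cast on 223 stitches; work 1554 rows.

Stitches: 270 × 19/23 = 223.04 → 223.
Rows: 1608 × 29/30 = 1554.40 → 1554.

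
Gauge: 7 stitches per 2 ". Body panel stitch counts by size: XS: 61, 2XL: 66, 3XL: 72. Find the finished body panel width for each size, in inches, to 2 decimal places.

7/2 = 3.5 sts per in.
XS: 61 / 3.5 = 17.429 → 17.43 in.
2XL: 66 / 3.5 = 18.857 → 18.86 in.
3XL: 72 / 3.5 = 20.571 → 20.57 in.

XS 17.43 inches; 2XL 18.86 inches; 3XL 20.57 inches.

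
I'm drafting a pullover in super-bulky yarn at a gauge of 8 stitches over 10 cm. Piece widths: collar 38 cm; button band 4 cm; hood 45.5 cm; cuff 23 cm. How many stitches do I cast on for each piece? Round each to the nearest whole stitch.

Rate = 8/10 = 0.8 sts per cm.
collar: 38 × 0.8 = 30.40 → 30.
button band: 4 × 0.8 = 3.20 → 3.
hood: 45.5 × 0.8 = 36.40 → 36.
cuff: 23 × 0.8 = 18.40 → 18.

collar 30; button band 3; hood 36; cuff 18.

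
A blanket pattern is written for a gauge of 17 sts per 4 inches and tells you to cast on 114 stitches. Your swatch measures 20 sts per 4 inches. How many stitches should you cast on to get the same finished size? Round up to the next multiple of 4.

Scale factor = 20 / 17 = 1.176.
114 × 20 / 17 = 134.12 sts.
→ 136 sts.

Cast on 136 stitches.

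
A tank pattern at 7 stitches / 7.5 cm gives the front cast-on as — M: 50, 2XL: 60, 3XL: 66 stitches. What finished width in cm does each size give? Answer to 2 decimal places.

M 53.57 cm; 2XL 64.29 cm; 3XL 70.71 cm.

7/7.5 = 0.933 sts per cm.
M: 50 / 0.933 = 53.571 → 53.57 cm.
2XL: 60 / 0.933 = 64.286 → 64.29 cm.
3XL: 66 / 0.933 = 70.714 → 70.71 cm.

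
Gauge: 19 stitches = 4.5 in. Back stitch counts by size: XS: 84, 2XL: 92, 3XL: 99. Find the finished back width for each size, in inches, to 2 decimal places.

19/4.5 = 4.222 sts per in.
XS: 84 / 4.222 = 19.895 → 19.89 in.
2XL: 92 / 4.222 = 21.789 → 21.79 in.
3XL: 99 / 4.222 = 23.447 → 23.45 in.

XS 19.89 inches; 2XL 21.79 inches; 3XL 23.45 inches.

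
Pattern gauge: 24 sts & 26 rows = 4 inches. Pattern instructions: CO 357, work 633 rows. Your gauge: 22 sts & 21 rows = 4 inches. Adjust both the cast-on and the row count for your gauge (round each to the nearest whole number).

Cast on 327 stitches; work 511 rows.

Stitches: 357 × 22/24 = 327.25 → 327.
Rows: 633 × 21/26 = 511.27 → 511.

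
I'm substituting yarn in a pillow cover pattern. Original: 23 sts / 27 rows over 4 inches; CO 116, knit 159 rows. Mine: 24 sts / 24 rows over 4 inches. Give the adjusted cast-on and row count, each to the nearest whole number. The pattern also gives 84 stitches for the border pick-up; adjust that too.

Cast on 121 stitches; work 141 rows; border pick-up 88 stitches.

Stitches: 116 × 24/23 = 121.04 → 121.
Rows: 159 × 24/27 = 141.33 → 141.
border pick-up: 84 × 24/23 = 87.65 → 88.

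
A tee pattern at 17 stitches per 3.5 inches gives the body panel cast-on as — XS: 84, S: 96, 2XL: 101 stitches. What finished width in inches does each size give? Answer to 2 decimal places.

XS 17.29 inches; S 19.76 inches; 2XL 20.79 inches.

17/3.5 = 4.857 sts per in.
XS: 84 / 4.857 = 17.294 → 17.29 in.
S: 96 / 4.857 = 19.765 → 19.76 in.
2XL: 101 / 4.857 = 20.794 → 20.79 in.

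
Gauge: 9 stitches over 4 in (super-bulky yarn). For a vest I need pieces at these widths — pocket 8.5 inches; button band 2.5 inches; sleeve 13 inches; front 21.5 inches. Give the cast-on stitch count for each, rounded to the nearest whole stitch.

Rate = 9/4 = 2.25 sts per in.
pocket: 8.5 × 2.25 = 19.12 → 19.
button band: 2.5 × 2.25 = 5.62 → 6.
sleeve: 13 × 2.25 = 29.25 → 29.
front: 21.5 × 2.25 = 48.38 → 48.

pocket 19; button band 6; sleeve 29; front 48.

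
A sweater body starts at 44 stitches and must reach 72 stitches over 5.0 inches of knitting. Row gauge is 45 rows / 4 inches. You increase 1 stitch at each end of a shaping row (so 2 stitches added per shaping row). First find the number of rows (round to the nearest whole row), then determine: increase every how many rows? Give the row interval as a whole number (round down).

Increase every 4th row.

Rows = 5.0 × 11.25 = 56.2 → 56 rows.
Stitches to add: 28 → 14 shaping rows (at 2 st each).
56 / 14 = 4.00 → every 4 rows.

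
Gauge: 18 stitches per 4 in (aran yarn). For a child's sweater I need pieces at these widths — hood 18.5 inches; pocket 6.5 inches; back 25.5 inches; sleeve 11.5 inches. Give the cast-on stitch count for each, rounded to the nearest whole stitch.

hood 83; pocket 29; back 115; sleeve 52.

Rate = 18/4 = 4.5 sts per in.
hood: 18.5 × 4.5 = 83.25 → 83.
pocket: 6.5 × 4.5 = 29.25 → 29.
back: 25.5 × 4.5 = 114.75 → 115.
sleeve: 11.5 × 4.5 = 51.75 → 52.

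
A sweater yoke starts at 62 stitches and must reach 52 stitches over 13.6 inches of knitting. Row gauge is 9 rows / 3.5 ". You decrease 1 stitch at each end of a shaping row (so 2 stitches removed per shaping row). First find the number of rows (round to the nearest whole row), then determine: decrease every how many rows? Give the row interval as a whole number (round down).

Rows = 13.6 × 2.571 = 35.0 → 35 rows.
Stitches to remove: 10 → 5 shaping rows (at 2 st each).
35 / 5 = 7.00 → every 7 rows.

Decrease every 7th row.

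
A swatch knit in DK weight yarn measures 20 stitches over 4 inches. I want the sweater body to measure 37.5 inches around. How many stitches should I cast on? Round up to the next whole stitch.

CO 188 sts.

20 stitches / 4 in = 5 stitches per inch.
37.5 × 5 = 187.50 stitches.
Round up → 188.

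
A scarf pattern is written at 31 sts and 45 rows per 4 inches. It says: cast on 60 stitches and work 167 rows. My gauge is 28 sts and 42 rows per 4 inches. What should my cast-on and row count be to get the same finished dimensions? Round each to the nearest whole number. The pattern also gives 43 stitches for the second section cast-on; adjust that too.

Cast on 54 stitches; work 156 rows; second section cast-on 39 stitches.

Stitches: 60 × 28/31 = 54.19 → 54.
Rows: 167 × 42/45 = 155.87 → 156.
second section cast-on: 43 × 28/31 = 38.84 → 39.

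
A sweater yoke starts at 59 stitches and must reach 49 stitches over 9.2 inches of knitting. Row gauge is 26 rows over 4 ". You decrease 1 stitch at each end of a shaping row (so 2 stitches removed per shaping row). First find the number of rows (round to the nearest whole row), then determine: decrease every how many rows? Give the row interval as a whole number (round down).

Rows = 9.2 × 6.5 = 59.8 → 60 rows.
Stitches to remove: 10 → 5 shaping rows (at 2 st each).
60 / 5 = 12.00 → every 12 rows.

Decrease every 12th row.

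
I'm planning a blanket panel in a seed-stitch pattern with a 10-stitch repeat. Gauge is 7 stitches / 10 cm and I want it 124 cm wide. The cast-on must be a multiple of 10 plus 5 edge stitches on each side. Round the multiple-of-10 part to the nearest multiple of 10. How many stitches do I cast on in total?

CO 90 sts.

7 / 10 = 0.7 sts per cm.
124 × 0.7 = 86.80 sts.
Less 10 edge sts → 76.80 for the repeat.
Nearest multiple of 10: 80.
Add back 10 edge sts → 90.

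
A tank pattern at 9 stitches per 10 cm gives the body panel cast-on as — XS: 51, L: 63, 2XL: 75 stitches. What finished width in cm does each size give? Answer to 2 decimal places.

9/10 = 0.9 sts per cm.
XS: 51 / 0.9 = 56.667 → 56.67 cm.
L: 63 / 0.9 = 70.000 → 70.00 cm.
2XL: 75 / 0.9 = 83.333 → 83.33 cm.

XS 56.67 cm; L 70.00 cm; 2XL 83.33 cm.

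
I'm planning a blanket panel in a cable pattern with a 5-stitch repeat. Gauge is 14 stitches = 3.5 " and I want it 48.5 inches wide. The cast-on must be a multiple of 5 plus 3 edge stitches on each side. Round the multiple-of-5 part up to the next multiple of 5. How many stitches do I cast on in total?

14 / 3.5 = 4 sts per inch.
48.5 × 4 = 194.00 sts.
Less 6 edge sts → 188.00 for the repeat.
Next multiple of 5: 190.
Add back 6 edge sts → 196.

196 stitches.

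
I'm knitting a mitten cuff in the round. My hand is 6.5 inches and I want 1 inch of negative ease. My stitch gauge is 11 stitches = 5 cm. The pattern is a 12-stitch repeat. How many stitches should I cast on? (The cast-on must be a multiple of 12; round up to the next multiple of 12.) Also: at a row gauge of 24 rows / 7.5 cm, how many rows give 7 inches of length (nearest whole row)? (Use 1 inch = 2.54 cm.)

Finished = 6.5 − 1 = 5.5 inches.
5.5 inches × 2.54 = 13.97 cm.
11/5 = 2.2 sts per cm; 13.97 × 2.2 = 30.73 sts.
Next multiple of 12 → 36.
7 inches = 17.78 cm; × 3.2 = 56.90 → 57 rows.

Cast on 36 stitches; work 57 rows.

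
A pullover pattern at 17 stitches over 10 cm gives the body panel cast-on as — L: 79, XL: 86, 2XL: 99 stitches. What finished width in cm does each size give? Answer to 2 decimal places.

17/10 = 1.7 sts per cm.
L: 79 / 1.7 = 46.471 → 46.47 cm.
XL: 86 / 1.7 = 50.588 → 50.59 cm.
2XL: 99 / 1.7 = 58.235 → 58.24 cm.

L 46.47 cm; XL 50.59 cm; 2XL 58.24 cm.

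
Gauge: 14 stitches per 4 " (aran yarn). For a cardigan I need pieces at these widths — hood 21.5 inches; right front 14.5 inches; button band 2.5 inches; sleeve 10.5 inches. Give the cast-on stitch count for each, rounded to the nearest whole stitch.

hood 75; right front 51; button band 9; sleeve 37.

Rate = 14/4 = 3.5 sts per in.
hood: 21.5 × 3.5 = 75.25 → 75.
right front: 14.5 × 3.5 = 50.75 → 51.
button band: 2.5 × 3.5 = 8.75 → 9.
sleeve: 10.5 × 3.5 = 36.75 → 37.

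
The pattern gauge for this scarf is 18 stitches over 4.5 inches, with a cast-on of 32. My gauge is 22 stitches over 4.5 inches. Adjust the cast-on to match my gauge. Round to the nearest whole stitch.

Cast on 39 stitches.

Scale factor = 22 / 18 = 1.222.
32 × 22 / 18 = 39.11 sts.
→ 39 sts.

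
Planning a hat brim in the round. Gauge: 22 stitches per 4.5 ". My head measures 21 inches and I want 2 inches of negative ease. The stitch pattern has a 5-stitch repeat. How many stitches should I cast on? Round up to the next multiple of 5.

95 stitches.

Finished = 21 − 2 = 19 inches.
22 / 4.5 = 4.889 sts/in.
19 × 4.889 = 92.89 sts.
Next multiple of 5: 95.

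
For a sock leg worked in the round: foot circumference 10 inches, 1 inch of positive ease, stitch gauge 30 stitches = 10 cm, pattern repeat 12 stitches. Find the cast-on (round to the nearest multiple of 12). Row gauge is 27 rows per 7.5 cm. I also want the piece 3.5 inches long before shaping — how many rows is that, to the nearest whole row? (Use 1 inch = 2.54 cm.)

Finished = 10 + 1 = 11 inches.
11 inches × 2.54 = 27.94 cm.
30/10 = 3 sts per cm; 27.94 × 3 = 83.82 sts.
Nearest multiple of 12 → 84.
3.5 inches = 8.89 cm; × 3.6 = 32.00 → 32 rows.

Cast on 84 stitches; work 32 rows.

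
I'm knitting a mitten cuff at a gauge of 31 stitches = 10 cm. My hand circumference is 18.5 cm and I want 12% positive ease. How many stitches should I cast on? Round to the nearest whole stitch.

Finished = 18.5 × 1.12 = 20.72 cm.
31 / 10 = 3.1 sts per cm.
20.72 × 3.1 = 64.23 sts.
→ 64 sts.

64 stitches.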